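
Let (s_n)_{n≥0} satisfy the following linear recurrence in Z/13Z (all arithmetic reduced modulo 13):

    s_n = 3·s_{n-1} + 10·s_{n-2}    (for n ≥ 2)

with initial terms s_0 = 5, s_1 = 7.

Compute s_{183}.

s_2 = 3·7 + 10·5 = 6
s_3 = 3·6 + 10·7 = 10
s_4 = 3·10 + 10·6 = 12
s_5 = 3·12 + 10·10 = 6
s_6 = 3·6 + 10·12 = 8
s_7 = 3·8 + 10·6 = 6
s_8 = 3·6 + 10·8 = 7
s_9 = 3·7 + 10·6 = 3
s_10 = 3·3 + 10·7 = 1
s_11 = 3·1 + 10·3 = 7
s_12 = 3·7 + 10·1 = 5
s_13 = 3·5 + 10·7 = 7
(s_12, s_13) = (5, 7) = (s_0, s_1), so the sequence has period 12.
183 ≡ 3 (mod 12), hence s_183 = s_3 = 10.

10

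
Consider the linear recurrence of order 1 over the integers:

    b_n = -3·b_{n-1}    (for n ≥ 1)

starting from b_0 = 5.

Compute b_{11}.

-885735

b_1 = -3·5 = -15
b_2 = -3·-15 = 45
b_3 = -3·45 = -135
b_4 = -3·-135 = 405
b_5 = -3·405 = -1215
b_6 = -3·-1215 = 3645
b_7 = -3·3645 = -10935
b_8 = -3·-10935 = 32805
b_9 = -3·32805 = -98415
b_10 = -3·-98415 = 295245
b_11 = -3·295245 = -885735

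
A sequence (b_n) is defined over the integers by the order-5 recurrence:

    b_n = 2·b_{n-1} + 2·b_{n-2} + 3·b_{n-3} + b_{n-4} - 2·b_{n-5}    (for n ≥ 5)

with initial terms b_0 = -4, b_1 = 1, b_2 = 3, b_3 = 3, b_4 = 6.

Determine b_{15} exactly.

1883851

b_5 = 2·6 + 2·3 + 3·3 + 1·1 + -2·-4 = 36
b_6 = 2·36 + 2·6 + 3·3 + 1·3 + -2·1 = 94
b_7 = 2·94 + 2·36 + 3·6 + 1·3 + -2·3 = 275
b_8 = 2·275 + 2·94 + 3·36 + 1·6 + -2·3 = 846
b_9 = 2·846 + 2·275 + 3·94 + 1·36 + -2·6 = 2548
b_10 = 2·2548 + 2·846 + 3·275 + 1·94 + -2·36 = 7635
b_11 = 2·7635 + 2·2548 + 3·846 + 1·275 + -2·94 = 22991
b_12 = 2·22991 + 2·7635 + 3·2548 + 1·846 + -2·275 = 69192
b_13 = 2·69192 + 2·22991 + 3·7635 + 1·2548 + -2·846 = 208127
b_14 = 2·208127 + 2·69192 + 3·22991 + 1·7635 + -2·2548 = 626150
b_15 = 2·626150 + 2·208127 + 3·69192 + 1·22991 + -2·7635 = 1883851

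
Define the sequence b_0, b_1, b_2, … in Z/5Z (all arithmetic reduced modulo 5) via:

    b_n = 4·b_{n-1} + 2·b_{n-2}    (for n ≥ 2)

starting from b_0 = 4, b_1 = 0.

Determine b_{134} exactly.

b_2 = 4·0 + 2·4 = 3
b_3 = 4·3 + 2·0 = 2
b_4 = 4·2 + 2·3 = 4
b_5 = 4·4 + 2·2 = 0
(b_4, b_5) = (4, 0) = (b_0, b_1), so the sequence has period 4.
134 ≡ 2 (mod 4), hence b_134 = b_2 = 3.

3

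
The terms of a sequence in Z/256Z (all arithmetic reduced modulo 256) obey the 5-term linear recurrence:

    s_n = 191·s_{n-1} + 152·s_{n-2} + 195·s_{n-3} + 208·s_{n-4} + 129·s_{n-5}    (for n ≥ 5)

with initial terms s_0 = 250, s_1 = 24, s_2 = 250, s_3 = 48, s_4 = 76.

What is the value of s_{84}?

s_5 = 191·76 + 152·48 + 195·250 + 208·24 + 129·250 = 28
s_6 = 191·28 + 152·76 + 195·48 + 208·250 + 129·24 = 204
s_7 = 191·204 + 152·28 + 195·76 + 208·48 + 129·250 = 178
s_8 = 191·178 + 152·204 + 195·28 + 208·76 + 129·48 = 50
s_9 = 191·50 + 152·178 + 195·204 + 208·28 + 129·76 = 110
s_10 = 191·110 + 152·50 + 195·178 + 208·204 + 129·28 = 52
Continuing the recurrence:
  s_11 = 158;  s_12 = 222;  s_13 = 160;  s_14 = 56;  s_15 = 118;  s_16 = 40
  s_17 = 110;  s_18 = 212;  s_19 = 12;  s_20 = 148;  s_21 = 144;  s_22 = 34
  s_23 = 46;  s_24 = 126;  s_25 = 204;  s_26 = 62;  s_27 = 222;  s_28 = 100
  s_29 = 228;  s_30 = 194;  s_31 = 232;  s_32 = 18;  s_33 = 152;  s_34 = 84
  s_35 = 228;  s_36 = 76;  s_37 = 162;  s_38 = 130;  s_39 = 166;  s_40 = 20
  s_41 = 110;  s_42 = 166;  s_43 = 200;  s_44 = 120;  s_45 = 46;  s_46 = 56
  s_47 = 166;  s_48 = 108;  s_49 = 164;  s_50 = 156;  s_51 = 32;  s_52 = 210
  s_53 = 46;  s_54 = 198;  s_55 = 156;  s_56 = 190;  s_57 = 102;  s_58 = 204
  s_59 = 4;  s_60 = 202;  s_61 = 24;  s_62 = 10;  s_63 = 160;  s_64 = 188
  s_65 = 44;  s_66 = 140;  s_67 = 210;  s_68 = 178;  s_69 = 158;  s_70 = 116
  s_71 = 30;  s_72 = 14;  s_73 = 176;  s_74 = 88;  s_75 = 166;  s_76 = 168
  s_77 = 254;  s_78 = 228;  s_79 = 28;  s_80 = 228;  s_81 = 112;  s_82 = 130
s_83 = 191·130 + 152·112 + 195·228 + 208·28 + 129·228 = 206
s_84 = 191·206 + 152·130 + 195·112 + 208·228 + 129·28 = 142

142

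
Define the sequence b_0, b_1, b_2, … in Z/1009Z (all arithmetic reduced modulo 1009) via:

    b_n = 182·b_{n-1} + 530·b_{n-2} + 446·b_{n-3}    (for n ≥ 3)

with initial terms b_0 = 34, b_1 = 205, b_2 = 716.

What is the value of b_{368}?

b_3 = 182·716 + 530·205 + 446·34 = 867
b_4 = 182·867 + 530·716 + 446·205 = 97
b_5 = 182·97 + 530·867 + 446·716 = 399
b_6 = 182·399 + 530·97 + 446·867 = 156
b_7 = 182·156 + 530·399 + 446·97 = 604
b_8 = 182·604 + 530·156 + 446·399 = 259
Continuing the recurrence:
  b_9 = 946;  b_10 = 669;  b_11 = 64;  b_12 = 105;  b_13 = 272;  b_14 = 510
  b_15 = 281;  b_16 = 812;  b_17 = 503;  b_18 = 463;  b_19 = 654;  b_20 = 509
  b_21 = 1005;  b_22 = 731;  b_23 = 750;  b_24 = 493;  b_25 = 1007;  b_26 = 116
  b_27 = 797;  b_28 = 815;  b_29 = 932;  b_30 = 504;  b_31 = 718;  b_32 = 214
  b_33 = 530;  b_34 = 383;  b_35 = 72;  b_36 = 442;  b_37 = 848;  b_38 = 964
  b_39 = 694;  b_40 = 382;  b_41 = 557;  b_42 = 895;  b_43 = 874;  b_44 = 983
  b_45 = 8;  b_46 = 114;  b_47 = 275;  b_48 = 21;  b_49 = 634;  b_50 = 954
  b_51 = 388;  b_52 = 341;  b_53 = 3;  b_54 = 165;  b_55 = 68;  b_56 = 264
  b_57 = 274;  b_58 = 154;  b_59 = 400;  b_60 = 158;  b_61 = 686;  b_62 = 545
  b_63 = 486;  b_64 = 165;  b_65 = 955;  b_66 = 759;  b_67 = 479;  b_68 = 215
  b_69 = 889;  b_70 = 17;  b_71 = 69;  b_72 = 336;  b_73 = 368;  b_74 = 373
  b_75 = 101;  b_76 = 816;  b_77 = 115;  b_78 = 10;  b_79 = 908;  b_80 = 875
  b_81 = 199;  b_82 = 872;  b_83 = 592;  b_84 = 790;  b_85 = 910;  b_86 = 792
  b_87 = 54;  b_88 = 1005;  b_89 = 731;  b_90 = 629;  b_91 = 669;  b_92 = 188
  b_93 = 353;  b_94 = 138;  b_95 = 417;  b_96 = 745;  b_97 = 422;  b_98 = 777
  b_99 = 125;  b_100 = 219;  b_101 = 618;  b_102 = 767;  b_103 = 777;  b_104 = 208
  b_105 = 692;  b_106 = 533;  b_107 = 575;  b_108 = 571;  b_109 = 630;  b_110 = 737
  b_111 = 256;  b_112 = 783;  b_113 = 479;  b_114 = 854;  b_115 = 757;  b_116 = 864
  b_117 = 972;  b_118 = 779;  b_119 = 994;  b_120 = 128;  b_121 = 549;  b_122 = 637
  b_123 = 861;  b_124 = 578;  b_125 = 86;  b_126 = 707;  b_127 = 190;  b_128 = 659
  b_129 = 181;  b_130 = 794;  b_131 = 591;  b_132 = 681;  b_133 = 240;  b_134 = 238
  b_135 = 12;  b_136 = 267;  b_137 = 671;  b_138 = 590;  b_139 = 908;  b_140 = 292
  b_141 = 414;  b_142 = 415;  b_143 = 393;  b_144 = 881;  b_145 = 790;  b_146 = 986
  b_147 = 240;  b_148 = 410;  b_149 = 861;  b_150 = 758;  b_151 = 216;  b_152 = 705
  b_153 = 683;  b_154 = 1000;  b_155 = 770;  b_156 = 64;  b_157 = 26;  b_158 = 670
  b_159 = 806;  b_160 = 816;  b_161 = 718;  b_162 = 406;  b_163 = 69;  b_164 = 79
  b_165 = 963;  b_166 = 705;  b_167 = 931;  b_168 = 923;  b_169 = 143;  b_170 = 144
  b_171 = 75;  b_172 = 380;  b_173 = 595;  b_174 = 80;  b_175 = 944;  b_176 = 303
  b_177 = 881;  b_178 = 341;  b_179 = 208;  b_180 = 58;  b_181 = 452;  b_182 = 945
  b_183 = 521;  b_184 = 154;  b_185 = 157;  b_186 = 509;  b_187 = 354;  b_188 = 620
  b_189 = 776;  b_190 = 118;  b_191 = 958;  b_192 = 799;  b_193 = 495;  b_194 = 440
  b_195 = 556;  b_196 = 212;  b_197 = 788;  b_198 = 261;  b_199 = 708;  b_200 = 117
  b_201 = 368;  b_202 = 794;  b_203 = 238;  b_204 = 666;  b_205 = 112;  b_206 = 237
  b_207 = 975;  b_208 = 871;  b_209 = 8;  b_210 = 935;  b_211 = 863;  b_212 = 334
  b_213 = 854;  b_214 = 956;  b_215 = 664;  b_216 = 421;  b_217 = 295;  b_218 = 861
  b_219 = 354;  b_220 = 514;  b_221 = 243;  b_222 = 300;  b_223 = 962;  b_224 = 520
  b_225 = 721;  b_226 = 422;  b_227 = 698;  b_228 = 268;  b_229 = 519;  b_230 = 928
  b_231 = 472;  b_232 = 0;  b_233 = 126;  b_234 = 365;  b_235 = 22;  b_236 = 391
  b_237 = 425;  b_238 = 773;  b_239 = 507;  b_240 = 349;  b_241 = 956;  b_242 = 873
  b_243 = 903;  b_244 = 16;  b_245 = 93;  b_246 = 328;  b_247 = 87;  b_248 = 91
  b_249 = 97;  b_250 = 759;  b_251 = 82;  b_252 = 352;  b_253 = 60;  b_254 = 973
  b_255 = 620;  b_256 = 449;  b_257 = 752;  b_258 = 549;  b_259 = 504;  b_260 = 691
  b_261 = 48;  b_262 = 404;  b_263 = 527;  b_264 = 490;  b_265 = 787;  b_266 = 288
  b_267 = 937;  b_268 = 164;  b_269 = 65;  b_270 = 44;  b_271 = 576;  b_272 = 747
  b_273 = 754;  b_274 = 996;  b_275 = 909;  b_276 = 422;  b_277 = 853;  b_278 = 327
  b_279 = 579;  b_280 = 249;  b_281 = 593;  b_282 = 693;  b_283 = 556;  b_284 = 426
  b_285 = 215;  b_286 = 314;  b_287 = 881;  b_288 = 890;  b_289 = 96;  b_290 = 232
  b_291 = 679;  b_292 = 780;  b_293 = 911;  b_294 = 170;  b_295 = 973;  b_296 = 489
  b_297 = 442;  b_298 = 678;  b_299 = 620;  b_300 = 345;  b_301 = 595;  b_302 = 602
  b_303 = 627;  b_304 = 316;  b_305 = 446;  b_306 = 587;  b_307 = 839;  b_308 = 820
  b_309 = 80;  b_310 = 10;  b_311 = 286;  b_312 = 204;  b_313 = 449;  b_314 = 568
  b_315 = 478;  b_316 = 43;  b_317 = 913;  b_318 = 562;  b_319 = 961;  b_320 = 112
  b_321 = 409;  b_322 = 391;  b_323 = 878;  b_324 = 544;  b_325 = 146;  b_326 = 180
  b_327 = 623;  b_328 = 463;  b_329 = 326;  b_330 = 387;  b_331 = 707;  b_332 = 914
  b_333 = 297;  b_334 = 182;  b_335 = 850;  b_336 = 202;  b_337 = 369;  b_338 = 386
  b_339 = 746;  b_340 = 426;  b_341 = 317;  b_342 = 700;  b_343 = 77;  b_344 = 707
  b_345 = 391;  b_346 = 939;  b_347 = 267;  b_348 = 224;  b_349 = 717;  b_350 = 11
  b_351 = 623;  b_352 = 83;  b_353 = 79;  b_354 = 229;  b_355 = 495;  b_356 = 498
  b_357 = 61;  b_358 = 393;  b_359 = 57;  b_360 = 683;  b_361 = 860;  b_362 = 81
  b_363 = 248;  b_364 = 423;  b_365 = 374;  b_366 = 275
b_367 = 182·275 + 530·374 + 446·423 = 31
b_368 = 182·31 + 530·275 + 446·374 = 361

361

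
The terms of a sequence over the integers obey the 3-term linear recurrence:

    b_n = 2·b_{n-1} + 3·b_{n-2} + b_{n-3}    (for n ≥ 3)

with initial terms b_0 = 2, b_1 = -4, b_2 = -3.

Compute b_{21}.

-9205543846

b_3 = 2·-3 + 3·-4 + 1·2 = -16
b_4 = 2·-16 + 3·-3 + 1·-4 = -45
b_5 = 2·-45 + 3·-16 + 1·-3 = -141
b_6 = 2·-141 + 3·-45 + 1·-16 = -433
b_7 = 2·-433 + 3·-141 + 1·-45 = -1334
b_8 = 2·-1334 + 3·-433 + 1·-141 = -4108
b_9 = 2·-4108 + 3·-1334 + 1·-433 = -12651
b_10 = 2·-12651 + 3·-4108 + 1·-1334 = -38960
b_11 = 2·-38960 + 3·-12651 + 1·-4108 = -119981
b_12 = 2·-119981 + 3·-38960 + 1·-12651 = -369493
b_13 = 2·-369493 + 3·-119981 + 1·-38960 = -1137889
b_14 = 2·-1137889 + 3·-369493 + 1·-119981 = -3504238
b_15 = 2·-3504238 + 3·-1137889 + 1·-369493 = -10791636
b_16 = 2·-10791636 + 3·-3504238 + 1·-1137889 = -33233875
b_17 = 2·-33233875 + 3·-10791636 + 1·-3504238 = -102346896
b_18 = 2·-102346896 + 3·-33233875 + 1·-10791636 = -315187053
b_19 = 2·-315187053 + 3·-102346896 + 1·-33233875 = -970648669
b_20 = 2·-970648669 + 3·-315187053 + 1·-102346896 = -2989205393
b_21 = 2·-2989205393 + 3·-970648669 + 1·-315187053 = -9205543846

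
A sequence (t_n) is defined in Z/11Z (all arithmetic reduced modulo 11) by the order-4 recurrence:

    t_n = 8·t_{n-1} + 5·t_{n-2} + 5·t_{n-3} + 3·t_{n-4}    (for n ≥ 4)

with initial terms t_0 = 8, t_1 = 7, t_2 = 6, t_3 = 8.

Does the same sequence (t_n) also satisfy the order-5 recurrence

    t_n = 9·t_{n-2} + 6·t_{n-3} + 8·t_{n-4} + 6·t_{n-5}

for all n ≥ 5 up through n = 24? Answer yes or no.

no

Terms t_0..t_24: 8, 7, 6, 8, 10, 6, 2, 10, 7, 2, 8, 7, 6, 8, 10, 6, 2, 10, 7, 2, 8, 7, 6, 8, 10
n=5: candidate gives 3, actual t_5 = 6 ✗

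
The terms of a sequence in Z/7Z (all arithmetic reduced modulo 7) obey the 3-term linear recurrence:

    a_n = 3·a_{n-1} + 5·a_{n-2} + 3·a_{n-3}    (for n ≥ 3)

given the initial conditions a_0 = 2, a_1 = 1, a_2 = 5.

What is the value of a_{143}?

a_3 = 3·5 + 5·1 + 3·2 = 5
a_4 = 3·5 + 5·5 + 3·1 = 1
a_5 = 3·1 + 5·5 + 3·5 = 1
a_6 = 3·1 + 5·1 + 3·5 = 2
a_7 = 3·2 + 5·1 + 3·1 = 0
a_8 = 3·0 + 5·2 + 3·1 = 6
a_9 = 3·6 + 5·0 + 3·2 = 3
a_10 = 3·3 + 5·6 + 3·0 = 4
a_11 = 3·4 + 5·3 + 3·6 = 3
a_12 = 3·3 + 5·4 + 3·3 = 3
a_13 = 3·3 + 5·3 + 3·4 = 1
a_14 = 3·1 + 5·3 + 3·3 = 6
a_15 = 3·6 + 5·1 + 3·3 = 4
a_16 = 3·4 + 5·6 + 3·1 = 3
a_17 = 3·3 + 5·4 + 3·6 = 5
a_18 = 3·5 + 5·3 + 3·4 = 0
a_19 = 3·0 + 5·5 + 3·3 = 6
a_20 = 3·6 + 5·0 + 3·5 = 5
a_21 = 3·5 + 5·6 + 3·0 = 3
a_22 = 3·3 + 5·5 + 3·6 = 3
a_23 = 3·3 + 5·3 + 3·5 = 4
a_24 = 3·4 + 5·3 + 3·3 = 1
a_25 = 3·1 + 5·4 + 3·3 = 4
a_26 = 3·4 + 5·1 + 3·4 = 1
a_27 = 3·1 + 5·4 + 3·1 = 5
a_28 = 3·5 + 5·1 + 3·4 = 4
a_29 = 3·4 + 5·5 + 3·1 = 5
a_30 = 3·5 + 5·4 + 3·5 = 1
a_31 = 3·1 + 5·5 + 3·4 = 5
a_32 = 3·5 + 5·1 + 3·5 = 0
a_33 = 3·0 + 5·5 + 3·1 = 0
a_34 = 3·0 + 5·0 + 3·5 = 1
a_35 = 3·1 + 5·0 + 3·0 = 3
a_36 = 3·3 + 5·1 + 3·0 = 0
a_37 = 3·0 + 5·3 + 3·1 = 4
a_38 = 3·4 + 5·0 + 3·3 = 0
a_39 = 3·0 + 5·4 + 3·0 = 6
a_40 = 3·6 + 5·0 + 3·4 = 2
a_41 = 3·2 + 5·6 + 3·0 = 1
a_42 = 3·1 + 5·2 + 3·6 = 3
a_43 = 3·3 + 5·1 + 3·2 = 6
a_44 = 3·6 + 5·3 + 3·1 = 1
a_45 = 3·1 + 5·6 + 3·3 = 0
a_46 = 3·0 + 5·1 + 3·6 = 2
a_47 = 3·2 + 5·0 + 3·1 = 2
a_48 = 3·2 + 5·2 + 3·0 = 2
a_49 = 3·2 + 5·2 + 3·2 = 1
a_50 = 3·1 + 5·2 + 3·2 = 5
(a_48, a_49, a_50) = (2, 1, 5) = (a_0, a_1, a_2), so the sequence has period 48.
143 ≡ 47 (mod 48), hence a_143 = a_47 = 2.

2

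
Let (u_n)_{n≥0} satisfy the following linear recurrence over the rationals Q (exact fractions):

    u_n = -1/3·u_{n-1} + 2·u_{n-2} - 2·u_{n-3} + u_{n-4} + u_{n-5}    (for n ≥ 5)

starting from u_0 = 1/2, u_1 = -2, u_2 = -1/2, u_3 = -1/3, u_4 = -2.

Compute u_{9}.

u_5 = -1/3·-2 + 2·-1/3 + -2·-1/2 + 1·-2 + 1·1/2 = -1/2
u_6 = -1/3·-1/2 + 2·-2 + -2·-1/3 + 1·-1/2 + 1·-2 = -17/3
u_7 = -1/3·-17/3 + 2·-1/2 + -2·-2 + 1·-1/3 + 1·-1/2 = 73/18
u_8 = -1/3·73/18 + 2·-17/3 + -2·-1/2 + 1·-2 + 1·-1/3 = -757/54
u_9 = -1/3·-757/54 + 2·73/18 + -2·-17/3 + 1·-1/2 + 1·-2 = 1751/81

1751/81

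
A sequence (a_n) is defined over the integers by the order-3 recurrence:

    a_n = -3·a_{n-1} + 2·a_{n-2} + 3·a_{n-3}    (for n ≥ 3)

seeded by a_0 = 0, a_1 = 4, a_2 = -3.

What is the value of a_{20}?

-10763330379

a_3 = -3·-3 + 2·4 + 3·0 = 17
a_4 = -3·17 + 2·-3 + 3·4 = -45
a_5 = -3·-45 + 2·17 + 3·-3 = 160
a_6 = -3·160 + 2·-45 + 3·17 = -519
a_7 = -3·-519 + 2·160 + 3·-45 = 1742
a_8 = -3·1742 + 2·-519 + 3·160 = -5784
a_9 = -3·-5784 + 2·1742 + 3·-519 = 19279
a_10 = -3·19279 + 2·-5784 + 3·1742 = -64179
a_11 = -3·-64179 + 2·19279 + 3·-5784 = 213743
a_12 = -3·213743 + 2·-64179 + 3·19279 = -711750
a_13 = -3·-711750 + 2·213743 + 3·-64179 = 2370199
a_14 = -3·2370199 + 2·-711750 + 3·213743 = -7892868
a_15 = -3·-7892868 + 2·2370199 + 3·-711750 = 26283752
a_16 = -3·26283752 + 2·-7892868 + 3·2370199 = -87526395
a_17 = -3·-87526395 + 2·26283752 + 3·-7892868 = 291468085
a_18 = -3·291468085 + 2·-87526395 + 3·26283752 = -970605789
a_19 = -3·-970605789 + 2·291468085 + 3·-87526395 = 3232174352
a_20 = -3·3232174352 + 2·-970605789 + 3·291468085 = -10763330379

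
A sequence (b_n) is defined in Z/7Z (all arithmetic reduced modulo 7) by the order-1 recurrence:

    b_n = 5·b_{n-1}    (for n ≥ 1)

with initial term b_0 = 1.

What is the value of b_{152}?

b_1 = 5·1 = 5
b_2 = 5·5 = 4
b_3 = 5·4 = 6
b_4 = 5·6 = 2
b_5 = 5·2 = 3
b_6 = 5·3 = 1
(b_6) = (1) = (b_0), so the sequence has period 6.
152 ≡ 2 (mod 6), hence b_152 = b_2 = 4.

4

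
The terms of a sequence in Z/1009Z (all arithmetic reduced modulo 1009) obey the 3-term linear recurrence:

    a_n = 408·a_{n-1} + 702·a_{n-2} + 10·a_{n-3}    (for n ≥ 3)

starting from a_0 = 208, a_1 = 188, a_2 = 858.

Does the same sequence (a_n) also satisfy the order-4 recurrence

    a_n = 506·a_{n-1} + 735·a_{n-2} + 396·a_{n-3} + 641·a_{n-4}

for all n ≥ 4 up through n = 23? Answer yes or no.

no

Terms a_0..a_23: 208, 188, 858, 809, 943, 674, 644, 688, 944, 774, 576, 776, 202, 285, 477, 169, 29, 34, 605, 586, 216, 41, 672, 400
n=4: candidate gives 636, actual a_4 = 943 ✗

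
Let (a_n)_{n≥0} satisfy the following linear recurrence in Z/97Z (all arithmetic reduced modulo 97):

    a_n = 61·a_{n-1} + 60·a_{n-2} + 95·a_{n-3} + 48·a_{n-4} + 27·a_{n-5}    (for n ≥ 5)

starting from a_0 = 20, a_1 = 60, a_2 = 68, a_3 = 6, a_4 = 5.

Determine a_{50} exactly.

a_5 = 61·5 + 60·6 + 95·68 + 48·60 + 27·20 = 69
a_6 = 61·69 + 60·5 + 95·6 + 48·68 + 27·60 = 69
a_7 = 61·69 + 60·69 + 95·5 + 48·6 + 27·68 = 84
a_8 = 61·84 + 60·69 + 95·69 + 48·5 + 27·6 = 22
a_9 = 61·22 + 60·84 + 95·69 + 48·69 + 27·5 = 88
a_10 = 61·88 + 60·22 + 95·84 + 48·69 + 27·69 = 55
a_11 = 61·55 + 60·88 + 95·22 + 48·84 + 27·69 = 33
a_12 = 61·33 + 60·55 + 95·88 + 48·22 + 27·84 = 22
a_13 = 61·22 + 60·33 + 95·55 + 48·88 + 27·22 = 76
a_14 = 61·76 + 60·22 + 95·33 + 48·55 + 27·88 = 42
a_15 = 61·42 + 60·76 + 95·22 + 48·33 + 27·55 = 59
a_16 = 61·59 + 60·42 + 95·76 + 48·22 + 27·33 = 57
a_17 = 61·57 + 60·59 + 95·42 + 48·76 + 27·22 = 20
a_18 = 61·20 + 60·57 + 95·59 + 48·42 + 27·76 = 54
a_19 = 61·54 + 60·20 + 95·57 + 48·59 + 27·42 = 4
a_20 = 61·4 + 60·54 + 95·20 + 48·57 + 27·59 = 13
a_21 = 61·13 + 60·4 + 95·54 + 48·20 + 27·57 = 29
a_22 = 61·29 + 60·13 + 95·4 + 48·54 + 27·20 = 47
a_23 = 61·47 + 60·29 + 95·13 + 48·4 + 27·54 = 23
a_24 = 61·23 + 60·47 + 95·29 + 48·13 + 27·4 = 47
a_25 = 61·47 + 60·23 + 95·47 + 48·29 + 27·13 = 76
a_26 = 61·76 + 60·47 + 95·23 + 48·47 + 27·29 = 70
a_27 = 61·70 + 60·76 + 95·47 + 48·23 + 27·47 = 51
a_28 = 61·51 + 60·70 + 95·76 + 48·47 + 27·23 = 45
a_29 = 61·45 + 60·51 + 95·70 + 48·76 + 27·47 = 9
a_30 = 61·9 + 60·45 + 95·51 + 48·70 + 27·76 = 23
a_31 = 61·23 + 60·9 + 95·45 + 48·51 + 27·70 = 80
a_32 = 61·80 + 60·23 + 95·9 + 48·45 + 27·51 = 79
a_33 = 61·79 + 60·80 + 95·23 + 48·9 + 27·45 = 65
a_34 = 61·65 + 60·79 + 95·80 + 48·23 + 27·9 = 95
a_35 = 61·95 + 60·65 + 95·79 + 48·80 + 27·23 = 30
a_36 = 61·30 + 60·95 + 95·65 + 48·79 + 27·80 = 63
a_37 = 61·63 + 60·30 + 95·95 + 48·65 + 27·79 = 36
a_38 = 61·36 + 60·63 + 95·30 + 48·95 + 27·65 = 9
a_39 = 61·9 + 60·36 + 95·63 + 48·30 + 27·95 = 89
a_40 = 61·89 + 60·9 + 95·36 + 48·63 + 27·30 = 31
a_41 = 61·31 + 60·89 + 95·9 + 48·36 + 27·63 = 69
a_42 = 61·69 + 60·31 + 95·89 + 48·9 + 27·36 = 20
a_43 = 61·20 + 60·69 + 95·31 + 48·89 + 27·9 = 16
a_44 = 61·16 + 60·20 + 95·69 + 48·31 + 27·89 = 12
a_45 = 61·12 + 60·16 + 95·20 + 48·69 + 27·31 = 78
a_46 = 61·78 + 60·12 + 95·16 + 48·20 + 27·69 = 24
a_47 = 61·24 + 60·78 + 95·12 + 48·16 + 27·20 = 56
a_48 = 61·56 + 60·24 + 95·78 + 48·12 + 27·16 = 82
a_49 = 61·82 + 60·56 + 95·24 + 48·78 + 27·12 = 63
a_50 = 61·63 + 60·82 + 95·56 + 48·24 + 27·78 = 75

75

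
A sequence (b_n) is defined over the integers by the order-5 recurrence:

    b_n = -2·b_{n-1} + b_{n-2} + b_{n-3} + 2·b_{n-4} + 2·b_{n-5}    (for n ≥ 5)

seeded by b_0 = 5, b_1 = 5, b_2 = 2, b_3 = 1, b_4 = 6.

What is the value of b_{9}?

110

b_5 = -2·6 + 1·1 + 1·2 + 2·5 + 2·5 = 11
b_6 = -2·11 + 1·6 + 1·1 + 2·2 + 2·5 = -1
b_7 = -2·-1 + 1·11 + 1·6 + 2·1 + 2·2 = 25
b_8 = -2·25 + 1·-1 + 1·11 + 2·6 + 2·1 = -26
b_9 = -2·-26 + 1·25 + 1·-1 + 2·11 + 2·6 = 110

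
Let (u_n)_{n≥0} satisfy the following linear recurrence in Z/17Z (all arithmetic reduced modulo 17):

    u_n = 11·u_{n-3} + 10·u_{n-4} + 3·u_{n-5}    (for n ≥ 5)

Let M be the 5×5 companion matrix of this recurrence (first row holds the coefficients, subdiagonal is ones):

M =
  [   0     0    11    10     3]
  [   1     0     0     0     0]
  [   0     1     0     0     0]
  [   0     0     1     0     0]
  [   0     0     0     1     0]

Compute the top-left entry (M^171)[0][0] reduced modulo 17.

(M^171)[0][0] is the top entry after applying M 171 times to the unit state (1, 0, 0, 0, 0). Equivalently it is h_{175} for the auxiliary sequence (h_n) obeying the same recurrence with h_4 = 1 and h_i = 0 for 0 ≤ i < 4:
h_5 = 0·1 + 0·0 + 11·0 + 10·0 + 3·0 = 0
h_6 = 0·0 + 0·1 + 11·0 + 10·0 + 3·0 = 0
h_7 = 0·0 + 0·0 + 11·1 + 10·0 + 3·0 = 11
h_8 = 0·11 + 0·0 + 11·0 + 10·1 + 3·0 = 10
h_9 = 0·10 + 0·11 + 11·0 + 10·0 + 3·1 = 3
h_10 = 0·3 + 0·10 + 11·11 + 10·0 + 3·0 = 2
Continuing the recurrence:
  h_11 = 16;  h_12 = 13;  h_13 = 14;  h_14 = 1;  h_15 = 3;  h_16 = 9
  h_17 = 3;  h_18 = 0;  h_19 = 13;  h_20 = 13;  h_21 = 6;  h_22 = 16
  h_23 = 1;  h_24 = 14;  h_25 = 3;  h_26 = 2;  h_27 = 8;  h_28 = 6
  h_29 = 9;  h_30 = 15;  h_31 = 16;  h_32 = 13;  h_33 = 1;  h_34 = 13
  h_35 = 8;  h_36 = 2;  h_37 = 5;  h_38 = 0;  h_39 = 5;  h_40 = 14
  h_41 = 5;  h_42 = 2;  h_43 = 0;  h_44 = 6;  h_45 = 12;  h_46 = 1
  h_47 = 4;  h_48 = 5;  h_49 = 13;  h_50 = 5;  h_51 = 13;  h_52 = 1
  h_53 = 13;  h_54 = 11;  h_55 = 3;  h_56 = 5;  h_57 = 16;  h_58 = 12
  h_59 = 16;  h_60 = 14;  h_61 = 1;  h_62 = 4;  h_63 = 10;  h_64 = 12
  h_65 = 11;  h_66 = 0;  h_67 = 6;  h_68 = 16;  h_69 = 10;  h_70 = 14
  h_71 = 15;  h_72 = 16;  h_73 = 13;  h_74 = 12;  h_75 = 11;  h_76 = 8
  h_77 = 4;  h_78 = 8;  h_79 = 13;  h_80 = 4;  h_81 = 16;  h_82 = 14
  h_83 = 11;  h_84 = 0;  h_85 = 3;  h_86 = 3;  h_87 = 16;  h_88 = 15
  h_89 = 12;  h_90 = 11;  h_91 = 11;  h_92 = 7;  h_93 = 14;  h_94 = 12
  h_95 = 16;  h_96 = 2;  h_97 = 4;  h_98 = 15;  h_99 = 14;  h_100 = 10
  h_101 = 7;  h_102 = 10;  h_103 = 6;  h_104 = 15;  h_105 = 6;  h_106 = 0
  h_107 = 0;  h_108 = 13;  h_109 = 3;  h_110 = 1;  h_111 = 7;  h_112 = 10
  h_113 = 12;  h_114 = 11;  h_115 = 13;  h_116 = 15;  h_117 = 16;  h_118 = 0
  h_119 = 5;  h_120 = 8;  h_121 = 1;  h_122 = 1;  h_123 = 2;  h_124 = 4
  h_125 = 11;  h_126 = 1;  h_127 = 16;  h_128 = 14;  h_129 = 14;  h_130 = 15
  h_131 = 11;  h_132 = 2;  h_133 = 7;  h_134 = 7;  h_135 = 7;  h_136 = 11
  h_137 = 0;  h_138 = 15;  h_139 = 8;  h_140 = 12;  h_141 = 11;  h_142 = 0
  h_143 = 2;  h_144 = 10;  h_145 = 10;  h_146 = 4;  h_147 = 11;  h_148 = 12
  h_149 = 4;  h_150 = 4;  h_151 = 16;  h_152 = 10;  h_153 = 1;  h_154 = 7
  h_155 = 10;  h_156 = 6;  h_157 = 15;  h_158 = 13;  h_159 = 0;  h_160 = 0
  h_161 = 5;  h_162 = 5;  h_163 = 5;  h_164 = 4;  h_165 = 3;  h_166 = 1
  h_167 = 7;  h_168 = 3;  h_169 = 2;  h_170 = 11;  h_171 = 4;  h_172 = 5
  h_173 = 14
h_174 = 0·14 + 0·5 + 11·4 + 10·11 + 3·2 = 7
h_175 = 0·7 + 0·14 + 11·5 + 10·4 + 3·11 = 9

9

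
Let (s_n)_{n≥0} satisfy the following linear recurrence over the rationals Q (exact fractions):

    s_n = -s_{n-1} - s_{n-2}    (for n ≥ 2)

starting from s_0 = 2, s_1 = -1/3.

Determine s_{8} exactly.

-5/3

s_2 = -1·-1/3 + -1·2 = -5/3
s_3 = -1·-5/3 + -1·-1/3 = 2
s_4 = -1·2 + -1·-5/3 = -1/3
(s_3, s_4) = (2, -1/3) = (s_0, s_1), so the sequence has period 3.
8 ≡ 2 (mod 3), hence s_8 = s_2 = -5/3.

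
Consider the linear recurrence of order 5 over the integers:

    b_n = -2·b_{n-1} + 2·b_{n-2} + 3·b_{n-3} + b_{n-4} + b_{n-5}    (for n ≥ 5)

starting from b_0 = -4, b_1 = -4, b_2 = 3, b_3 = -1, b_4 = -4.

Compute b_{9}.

b_5 = -2·-4 + 2·-1 + 3·3 + 1·-4 + 1·-4 = 7
b_6 = -2·7 + 2·-4 + 3·-1 + 1·3 + 1·-4 = -26
b_7 = -2·-26 + 2·7 + 3·-4 + 1·-1 + 1·3 = 56
b_8 = -2·56 + 2·-26 + 3·7 + 1·-4 + 1·-1 = -148
b_9 = -2·-148 + 2·56 + 3·-26 + 1·7 + 1·-4 = 333

333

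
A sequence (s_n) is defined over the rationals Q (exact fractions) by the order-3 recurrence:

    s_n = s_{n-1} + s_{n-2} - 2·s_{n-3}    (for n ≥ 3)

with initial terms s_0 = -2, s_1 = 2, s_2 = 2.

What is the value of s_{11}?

s_3 = 1·2 + 1·2 + -2·-2 = 8
s_4 = 1·8 + 1·2 + -2·2 = 6
s_5 = 1·6 + 1·8 + -2·2 = 10
s_6 = 1·10 + 1·6 + -2·8 = 0
s_7 = 1·0 + 1·10 + -2·6 = -2
s_8 = 1·-2 + 1·0 + -2·10 = -22
s_9 = 1·-22 + 1·-2 + -2·0 = -24
s_10 = 1·-24 + 1·-22 + -2·-2 = -42
s_11 = 1·-42 + 1·-24 + -2·-22 = -22

-22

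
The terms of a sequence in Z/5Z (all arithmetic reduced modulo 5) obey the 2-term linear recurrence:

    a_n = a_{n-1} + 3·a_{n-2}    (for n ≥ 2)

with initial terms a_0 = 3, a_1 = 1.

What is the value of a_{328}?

2

a_2 = 1·1 + 3·3 = 0
a_3 = 1·0 + 3·1 = 3
a_4 = 1·3 + 3·0 = 3
a_5 = 1·3 + 3·3 = 2
a_6 = 1·2 + 3·3 = 1
a_7 = 1·1 + 3·2 = 2
a_8 = 1·2 + 3·1 = 0
a_9 = 1·0 + 3·2 = 1
a_10 = 1·1 + 3·0 = 1
a_11 = 1·1 + 3·1 = 4
a_12 = 1·4 + 3·1 = 2
a_13 = 1·2 + 3·4 = 4
a_14 = 1·4 + 3·2 = 0
a_15 = 1·0 + 3·4 = 2
a_16 = 1·2 + 3·0 = 2
a_17 = 1·2 + 3·2 = 3
a_18 = 1·3 + 3·2 = 4
a_19 = 1·4 + 3·3 = 3
a_20 = 1·3 + 3·4 = 0
a_21 = 1·0 + 3·3 = 4
a_22 = 1·4 + 3·0 = 4
a_23 = 1·4 + 3·4 = 1
a_24 = 1·1 + 3·4 = 3
a_25 = 1·3 + 3·1 = 1
(a_24, a_25) = (3, 1) = (a_0, a_1), so the sequence has period 24.
328 ≡ 16 (mod 24), hence a_328 = a_16 = 2.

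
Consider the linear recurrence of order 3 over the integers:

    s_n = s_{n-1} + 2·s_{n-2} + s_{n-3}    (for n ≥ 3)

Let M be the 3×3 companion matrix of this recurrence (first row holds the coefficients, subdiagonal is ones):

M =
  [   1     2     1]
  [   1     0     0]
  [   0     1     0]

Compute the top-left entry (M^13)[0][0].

12664

(M^13)[0][0] is the top entry after applying M 13 times to the unit state (1, 0, 0). Equivalently it is h_{15} for the auxiliary sequence (h_n) obeying the same recurrence with h_2 = 1 and h_i = 0 for 0 ≤ i < 2:
h_3 = 1·1 + 2·0 + 1·0 = 1
h_4 = 1·1 + 2·1 + 1·0 = 3
h_5 = 1·3 + 2·1 + 1·1 = 6
h_6 = 1·6 + 2·3 + 1·1 = 13
h_7 = 1·13 + 2·6 + 1·3 = 28
h_8 = 1·28 + 2·13 + 1·6 = 60
h_9 = 1·60 + 2·28 + 1·13 = 129
h_10 = 1·129 + 2·60 + 1·28 = 277
h_11 = 1·277 + 2·129 + 1·60 = 595
h_12 = 1·595 + 2·277 + 1·129 = 1278
h_13 = 1·1278 + 2·595 + 1·277 = 2745
h_14 = 1·2745 + 2·1278 + 1·595 = 5896
h_15 = 1·5896 + 2·2745 + 1·1278 = 12664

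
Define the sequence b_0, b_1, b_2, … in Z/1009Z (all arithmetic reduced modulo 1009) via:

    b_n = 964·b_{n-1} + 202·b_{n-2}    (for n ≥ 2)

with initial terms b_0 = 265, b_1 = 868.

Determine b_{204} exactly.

b_2 = 964·868 + 202·265 = 344
b_3 = 964·344 + 202·868 = 434
b_4 = 964·434 + 202·344 = 517
b_5 = 964·517 + 202·434 = 836
b_6 = 964·836 + 202·517 = 220
b_7 = 964·220 + 202·836 = 559
Continuing the recurrence:
  b_8 = 114;  b_9 = 834;  b_10 = 633;  b_11 = 741;  b_12 = 684;  b_13 = 849
  b_14 = 72;  b_15 = 764;  b_16 = 344;  b_17 = 615;  b_18 = 444;  b_19 = 323
  b_20 = 487;  b_21 = 953;  b_22 = 1003;  b_23 = 57;  b_24 = 259;  b_25 = 868
  b_26 = 141;  b_27 = 488;  b_28 = 468;  b_29 = 832;  b_30 = 592;  b_31 = 164
  b_32 = 205;  b_33 = 696;  b_34 = 0;  b_35 = 341;  b_36 = 799;  b_37 = 639
  b_38 = 464;  b_39 = 235;  b_40 = 415;  b_41 = 543;  b_42 = 873;  b_43 = 780
  b_44 = 995;  b_45 = 786;  b_46 = 144;  b_47 = 942;  b_48 = 824;  b_49 = 845
  b_50 = 280;  b_51 = 686;  b_52 = 465;  b_53 = 603;  b_54 = 201;  b_55 = 762
  b_56 = 258;  b_57 = 45;  b_58 = 650;  b_59 = 20;  b_60 = 239;  b_61 = 348
  b_62 = 330;  b_63 = 960;  b_64 = 253;  b_65 = 915;  b_66 = 850;  b_67 = 275
  b_68 = 912;  b_69 = 384;  b_70 = 459;  b_71 = 409;  b_72 = 656;  b_73 = 630
  b_74 = 235;  b_75 = 650;  b_76 = 58;  b_77 = 547;  b_78 = 218;  b_79 = 793
  b_80 = 279;  b_81 = 317;  b_82 = 724;  b_83 = 175;  b_84 = 140;  b_85 = 798
  b_86 = 442;  b_87 = 46;  b_88 = 440;  b_89 = 591;  b_90 = 736;  b_91 = 497
  b_92 = 182;  b_93 = 385;  b_94 = 268;  b_95 = 125;  b_96 = 79;  b_97 = 506
  b_98 = 251;  b_99 = 107;  b_100 = 482;  b_101 = 933;  b_102 = 893;  b_103 = 967
  b_104 = 656;  b_105 = 338;  b_106 = 258;  b_107 = 162;  b_108 = 430;  b_109 = 257
  b_110 = 629;  b_111 = 402;  b_112 = 1005;  b_113 = 664;  b_114 = 591;  b_115 = 579
  b_116 = 499;  b_117 = 666;  b_118 = 198;  b_119 = 506;  b_120 = 73;  b_121 = 45
  b_122 = 613;  b_123 = 676;  b_124 = 578;  b_125 = 561;  b_126 = 701;  b_127 = 48
  b_128 = 200;  b_129 = 696;  b_130 = 1008;  b_131 = 386;  b_132 = 590;  b_133 = 972
  b_134 = 774;  b_135 = 74;  b_136 = 659;  b_137 = 428;  b_138 = 850;  b_139 = 783
  b_140 = 250;  b_141 = 611;  b_142 = 807;  b_143 = 333;  b_144 = 715;  b_145 = 785
  b_146 = 133;  b_147 = 226;  b_148 = 552;  b_149 = 632;  b_150 = 326;  b_151 = 995
  b_152 = 897;  b_153 = 194;  b_154 = 934;  b_155 = 185;  b_156 = 741;  b_157 = 998
  b_158 = 845;  b_159 = 113;  b_160 = 129;  b_161 = 877;  b_162 = 719;  b_163 = 512
  b_164 = 109;  b_165 = 646;  b_166 = 11;  b_167 = 845;  b_168 = 521;  b_169 = 940
  b_170 = 384;  b_171 = 61;  b_172 = 157;  b_173 = 212;  b_174 = 985;  b_175 = 517
  b_176 = 139;  b_177 = 306;  b_178 = 182;  b_179 = 145;  b_180 = 978;  b_181 = 415
  b_182 = 288;  b_183 = 240;  b_184 = 962;  b_185 = 145;  b_186 = 125;  b_187 = 458
  b_188 = 604;  b_189 = 760;  b_190 = 25;  b_191 = 36;  b_192 = 403;  b_193 = 236
  b_194 = 156;  b_195 = 292;  b_196 = 210;  b_197 = 93;  b_198 = 902;  b_199 = 394
  b_200 = 7;  b_201 = 571;  b_202 = 944
b_203 = 964·944 + 202·571 = 214
b_204 = 964·214 + 202·944 = 447

447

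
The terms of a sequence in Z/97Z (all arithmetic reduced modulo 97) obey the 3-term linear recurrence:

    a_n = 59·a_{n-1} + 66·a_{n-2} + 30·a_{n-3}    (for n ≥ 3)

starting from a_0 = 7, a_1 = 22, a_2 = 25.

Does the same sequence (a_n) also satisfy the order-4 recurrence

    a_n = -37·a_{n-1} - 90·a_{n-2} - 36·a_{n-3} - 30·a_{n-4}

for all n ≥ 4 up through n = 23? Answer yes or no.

yes

Terms a_0..a_23: 7, 22, 25, 33, 86, 48, 89, 38, 50, 77, 59, 72, 73, 62, 63, 8, 88, 44, 11, 82, 94, 36, 21, 33
n=4: candidate gives 86, actual a_4 = 86 ✓
n=5: candidate gives 48, actual a_5 = 48 ✓
n=6: candidate gives 89, actual a_6 = 89 ✓
n=7: candidate gives 38, actual a_7 = 38 ✓
n=8: candidate gives 50, actual a_8 = 50 ✓
n=9: candidate gives 77, actual a_9 = 77 ✓
n=10: candidate gives 59, actual a_10 = 59 ✓
n=11: candidate gives 72, actual a_11 = 72 ✓
n=12: candidate gives 73, actual a_12 = 73 ✓
n=13: candidate gives 62, actual a_13 = 62 ✓
n=14: candidate gives 63, actual a_14 = 63 ✓
n=15: candidate gives 8, actual a_15 = 8 ✓
n=16: candidate gives 88, actual a_16 = 88 ✓
n=17: candidate gives 44, actual a_17 = 44 ✓
n=18: candidate gives 11, actual a_18 = 11 ✓
n=19: candidate gives 82, actual a_19 = 82 ✓
n=20: candidate gives 94, actual a_20 = 94 ✓
n=21: candidate gives 36, actual a_21 = 36 ✓
n=22: candidate gives 21, actual a_22 = 21 ✓
n=23: candidate gives 33, actual a_23 = 33 ✓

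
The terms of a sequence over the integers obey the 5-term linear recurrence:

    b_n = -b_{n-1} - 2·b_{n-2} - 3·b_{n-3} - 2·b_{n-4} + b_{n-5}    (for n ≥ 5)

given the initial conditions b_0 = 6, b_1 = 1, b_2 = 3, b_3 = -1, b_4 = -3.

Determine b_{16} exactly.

b_5 = -1·-3 + -2·-1 + -3·3 + -2·1 + 1·6 = 0
b_6 = -1·0 + -2·-3 + -3·-1 + -2·3 + 1·1 = 4
b_7 = -1·4 + -2·0 + -3·-3 + -2·-1 + 1·3 = 10
b_8 = -1·10 + -2·4 + -3·0 + -2·-3 + 1·-1 = -13
b_9 = -1·-13 + -2·10 + -3·4 + -2·0 + 1·-3 = -22
b_10 = -1·-22 + -2·-13 + -3·10 + -2·4 + 1·0 = 10
b_11 = -1·10 + -2·-22 + -3·-13 + -2·10 + 1·4 = 57
b_12 = -1·57 + -2·10 + -3·-22 + -2·-13 + 1·10 = 25
b_13 = -1·25 + -2·57 + -3·10 + -2·-22 + 1·-13 = -138
b_14 = -1·-138 + -2·25 + -3·57 + -2·10 + 1·-22 = -125
b_15 = -1·-125 + -2·-138 + -3·25 + -2·57 + 1·10 = 222
b_16 = -1·222 + -2·-125 + -3·-138 + -2·25 + 1·57 = 449

449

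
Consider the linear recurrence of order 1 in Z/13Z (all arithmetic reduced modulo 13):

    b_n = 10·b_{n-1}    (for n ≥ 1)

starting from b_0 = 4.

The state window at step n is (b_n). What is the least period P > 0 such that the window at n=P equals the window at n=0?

6

n=0: window = (4)
n=1: window = (1)
n=2: window = (10)
n=3: window = (9)
n=4: window = (12)
n=5: window = (3)
n=6: window = (4)
window at n=6 equals window at n=0 → period = 6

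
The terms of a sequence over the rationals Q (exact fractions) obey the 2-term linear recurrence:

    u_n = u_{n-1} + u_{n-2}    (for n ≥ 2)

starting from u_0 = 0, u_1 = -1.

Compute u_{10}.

-55

u_2 = 1·-1 + 1·0 = -1
u_3 = 1·-1 + 1·-1 = -2
u_4 = 1·-2 + 1·-1 = -3
u_5 = 1·-3 + 1·-2 = -5
u_6 = 1·-5 + 1·-3 = -8
u_7 = 1·-8 + 1·-5 = -13
u_8 = 1·-13 + 1·-8 = -21
u_9 = 1·-21 + 1·-13 = -34
u_10 = 1·-34 + 1·-21 = -55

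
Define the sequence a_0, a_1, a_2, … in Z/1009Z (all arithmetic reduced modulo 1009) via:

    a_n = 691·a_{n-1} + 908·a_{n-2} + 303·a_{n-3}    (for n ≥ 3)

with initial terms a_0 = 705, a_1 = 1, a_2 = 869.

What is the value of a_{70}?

1003

a_3 = 691·869 + 908·1 + 303·705 = 739
a_4 = 691·739 + 908·869 + 303·1 = 412
a_5 = 691·412 + 908·739 + 303·869 = 139
a_6 = 691·139 + 908·412 + 303·739 = 879
a_7 = 691·879 + 908·139 + 303·412 = 787
a_8 = 691·787 + 908·879 + 303·139 = 727
a_9 = 691·727 + 908·787 + 303·879 = 60
a_10 = 691·60 + 908·727 + 303·787 = 658
a_11 = 691·658 + 908·60 + 303·727 = 941
a_12 = 691·941 + 908·658 + 303·60 = 589
a_13 = 691·589 + 908·941 + 303·658 = 778
a_14 = 691·778 + 908·589 + 303·941 = 428
a_15 = 691·428 + 908·778 + 303·589 = 109
a_16 = 691·109 + 908·428 + 303·778 = 440
a_17 = 691·440 + 908·109 + 303·428 = 953
a_18 = 691·953 + 908·440 + 303·109 = 341
a_19 = 691·341 + 908·953 + 303·440 = 268
a_20 = 691·268 + 908·341 + 303·953 = 591
a_21 = 691·591 + 908·268 + 303·341 = 316
a_22 = 691·316 + 908·591 + 303·268 = 736
a_23 = 691·736 + 908·316 + 303·591 = 892
a_24 = 691·892 + 908·736 + 303·316 = 96
a_25 = 691·96 + 908·892 + 303·736 = 479
a_26 = 691·479 + 908·96 + 303·892 = 295
a_27 = 691·295 + 908·479 + 303·96 = 916
a_28 = 691·916 + 908·295 + 303·479 = 629
a_29 = 691·629 + 908·916 + 303·295 = 665
a_30 = 691·665 + 908·629 + 303·916 = 531
a_31 = 691·531 + 908·665 + 303·629 = 978
a_32 = 691·978 + 908·531 + 303·665 = 318
a_33 = 691·318 + 908·978 + 303·531 = 342
a_34 = 691·342 + 908·318 + 303·978 = 74
a_35 = 691·74 + 908·342 + 303·318 = 947
a_36 = 691·947 + 908·74 + 303·342 = 842
a_37 = 691·842 + 908·947 + 303·74 = 61
a_38 = 691·61 + 908·842 + 303·947 = 881
a_39 = 691·881 + 908·61 + 303·842 = 86
a_40 = 691·86 + 908·881 + 303·61 = 27
a_41 = 691·27 + 908·86 + 303·881 = 448
a_42 = 691·448 + 908·27 + 303·86 = 938
a_43 = 691·938 + 908·448 + 303·27 = 646
a_44 = 691·646 + 908·938 + 303·448 = 45
a_45 = 691·45 + 908·646 + 303·938 = 840
a_46 = 691·840 + 908·45 + 303·646 = 757
a_47 = 691·757 + 908·840 + 303·45 = 859
a_48 = 691·859 + 908·757 + 303·840 = 756
a_49 = 691·756 + 908·859 + 303·757 = 77
a_50 = 691·77 + 908·756 + 303·859 = 13
a_51 = 691·13 + 908·77 + 303·756 = 222
a_52 = 691·222 + 908·13 + 303·77 = 863
a_53 = 691·863 + 908·222 + 303·13 = 702
a_54 = 691·702 + 908·863 + 303·222 = 36
a_55 = 691·36 + 908·702 + 303·863 = 546
a_56 = 691·546 + 908·36 + 303·702 = 127
a_57 = 691·127 + 908·546 + 303·36 = 132
a_58 = 691·132 + 908·127 + 303·546 = 654
a_59 = 691·654 + 908·132 + 303·127 = 815
a_60 = 691·815 + 908·654 + 303·132 = 319
a_61 = 691·319 + 908·815 + 303·654 = 279
a_62 = 691·279 + 908·319 + 303·815 = 888
a_63 = 691·888 + 908·279 + 303·319 = 2
a_64 = 691·2 + 908·888 + 303·279 = 267
a_65 = 691·267 + 908·2 + 303·888 = 318
a_66 = 691·318 + 908·267 + 303·2 = 658
a_67 = 691·658 + 908·318 + 303·267 = 979
a_68 = 691·979 + 908·658 + 303·318 = 85
a_69 = 691·85 + 908·979 + 303·658 = 817
a_70 = 691·817 + 908·85 + 303·979 = 1003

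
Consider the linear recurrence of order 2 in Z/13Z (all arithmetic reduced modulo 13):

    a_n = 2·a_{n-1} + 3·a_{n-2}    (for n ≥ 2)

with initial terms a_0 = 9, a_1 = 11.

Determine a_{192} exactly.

9

a_2 = 2·11 + 3·9 = 10
a_3 = 2·10 + 3·11 = 1
a_4 = 2·1 + 3·10 = 6
a_5 = 2·6 + 3·1 = 2
a_6 = 2·2 + 3·6 = 9
a_7 = 2·9 + 3·2 = 11
(a_6, a_7) = (9, 11) = (a_0, a_1), so the sequence has period 6.
192 ≡ 0 (mod 6), hence a_192 = a_0 = 9.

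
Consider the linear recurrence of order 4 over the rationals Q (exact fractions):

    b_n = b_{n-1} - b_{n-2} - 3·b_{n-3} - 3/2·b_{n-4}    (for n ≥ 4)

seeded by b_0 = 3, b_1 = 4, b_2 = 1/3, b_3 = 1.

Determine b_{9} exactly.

177

b_4 = 1·1 + -1·1/3 + -3·4 + -3/2·3 = -95/6
b_5 = 1·-95/6 + -1·1 + -3·1/3 + -3/2·4 = -143/6
b_6 = 1·-143/6 + -1·-95/6 + -3·1 + -3/2·1/3 = -23/2
b_7 = 1·-23/2 + -1·-143/6 + -3·-95/6 + -3/2·1 = 175/3
b_8 = 1·175/3 + -1·-23/2 + -3·-143/6 + -3/2·-95/6 = 1981/12
b_9 = 1·1981/12 + -1·175/3 + -3·-23/2 + -3/2·-143/6 = 177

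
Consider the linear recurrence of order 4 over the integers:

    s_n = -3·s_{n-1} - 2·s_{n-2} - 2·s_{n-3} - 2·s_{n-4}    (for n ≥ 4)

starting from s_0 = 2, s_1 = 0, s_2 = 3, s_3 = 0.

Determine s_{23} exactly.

s_4 = -3·0 + -2·3 + -2·0 + -2·2 = -10
s_5 = -3·-10 + -2·0 + -2·3 + -2·0 = 24
s_6 = -3·24 + -2·-10 + -2·0 + -2·3 = -58
s_7 = -3·-58 + -2·24 + -2·-10 + -2·0 = 146
s_8 = -3·146 + -2·-58 + -2·24 + -2·-10 = -350
s_9 = -3·-350 + -2·146 + -2·-58 + -2·24 = 826
s_10 = -3·826 + -2·-350 + -2·146 + -2·-58 = -1954
s_11 = -3·-1954 + -2·826 + -2·-350 + -2·146 = 4618
s_12 = -3·4618 + -2·-1954 + -2·826 + -2·-350 = -10898
s_13 = -3·-10898 + -2·4618 + -2·-1954 + -2·826 = 25714
s_14 = -3·25714 + -2·-10898 + -2·4618 + -2·-1954 = -60674
s_15 = -3·-60674 + -2·25714 + -2·-10898 + -2·4618 = 143154
s_16 = -3·143154 + -2·-60674 + -2·25714 + -2·-10898 = -337746
s_17 = -3·-337746 + -2·143154 + -2·-60674 + -2·25714 = 796850
s_18 = -3·796850 + -2·-337746 + -2·143154 + -2·-60674 = -1880018
s_19 = -3·-1880018 + -2·796850 + -2·-337746 + -2·143154 = 4435538
s_20 = -3·4435538 + -2·-1880018 + -2·796850 + -2·-337746 = -10464786
s_21 = -3·-10464786 + -2·4435538 + -2·-1880018 + -2·796850 = 24689618
s_22 = -3·24689618 + -2·-10464786 + -2·4435538 + -2·-1880018 = -58250322
s_23 = -3·-58250322 + -2·24689618 + -2·-10464786 + -2·4435538 = 137430226

137430226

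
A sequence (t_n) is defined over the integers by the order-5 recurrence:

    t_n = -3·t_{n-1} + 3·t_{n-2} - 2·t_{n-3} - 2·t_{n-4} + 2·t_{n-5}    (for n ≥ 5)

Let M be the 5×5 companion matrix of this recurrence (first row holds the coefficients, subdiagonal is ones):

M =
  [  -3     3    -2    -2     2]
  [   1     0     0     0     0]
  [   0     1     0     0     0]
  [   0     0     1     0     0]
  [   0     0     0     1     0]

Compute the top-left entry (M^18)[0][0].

30190360379

(M^18)[0][0] is the top entry after applying M 18 times to the unit state (1, 0, 0, 0, 0). Equivalently it is h_{22} for the auxiliary sequence (h_n) obeying the same recurrence with h_4 = 1 and h_i = 0 for 0 ≤ i < 4:
h_5 = -3·1 + 3·0 + -2·0 + -2·0 + 2·0 = -3
h_6 = -3·-3 + 3·1 + -2·0 + -2·0 + 2·0 = 12
h_7 = -3·12 + 3·-3 + -2·1 + -2·0 + 2·0 = -47
h_8 = -3·-47 + 3·12 + -2·-3 + -2·1 + 2·0 = 181
h_9 = -3·181 + 3·-47 + -2·12 + -2·-3 + 2·1 = -700
h_10 = -3·-700 + 3·181 + -2·-47 + -2·12 + 2·-3 = 2707
h_11 = -3·2707 + 3·-700 + -2·181 + -2·-47 + 2·12 = -10465
h_12 = -3·-10465 + 3·2707 + -2·-700 + -2·181 + 2·-47 = 40460
h_13 = -3·40460 + 3·-10465 + -2·2707 + -2·-700 + 2·181 = -156427
h_14 = -3·-156427 + 3·40460 + -2·-10465 + -2·2707 + 2·-700 = 604777
h_15 = -3·604777 + 3·-156427 + -2·40460 + -2·-10465 + 2·2707 = -2338188
h_16 = -3·-2338188 + 3·604777 + -2·-156427 + -2·40460 + 2·-10465 = 9039899
h_17 = -3·9039899 + 3·-2338188 + -2·604777 + -2·-156427 + 2·40460 = -34950041
h_18 = -3·-34950041 + 3·9039899 + -2·-2338188 + -2·604777 + 2·-156427 = 135123788
h_19 = -3·135123788 + 3·-34950041 + -2·9039899 + -2·-2338188 + 2·604777 = -522415355
h_20 = -3·-522415355 + 3·135123788 + -2·-34950041 + -2·9039899 + 2·-2338188 = 2019761337
h_21 = -3·2019761337 + 3·-522415355 + -2·135123788 + -2·-34950041 + 2·9039899 = -7808797772
h_22 = -3·-7808797772 + 3·2019761337 + -2·-522415355 + -2·135123788 + 2·-34950041 = 30190360379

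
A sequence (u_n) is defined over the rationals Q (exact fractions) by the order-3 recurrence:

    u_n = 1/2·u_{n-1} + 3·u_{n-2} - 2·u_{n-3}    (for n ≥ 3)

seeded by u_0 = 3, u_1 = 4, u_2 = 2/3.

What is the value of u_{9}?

u_3 = 1/2·2/3 + 3·4 + -2·3 = 19/3
u_4 = 1/2·19/3 + 3·2/3 + -2·4 = -17/6
u_5 = 1/2·-17/6 + 3·19/3 + -2·2/3 = 65/4
u_6 = 1/2·65/4 + 3·-17/6 + -2·19/3 = -313/24
u_7 = 1/2·-313/24 + 3·65/4 + -2·-17/6 = 2299/48
u_8 = 1/2·2299/48 + 3·-313/24 + -2·65/4 = -4577/96
u_9 = 1/2·-4577/96 + 3·2299/48 + -2·-313/24 = 28019/192

28019/192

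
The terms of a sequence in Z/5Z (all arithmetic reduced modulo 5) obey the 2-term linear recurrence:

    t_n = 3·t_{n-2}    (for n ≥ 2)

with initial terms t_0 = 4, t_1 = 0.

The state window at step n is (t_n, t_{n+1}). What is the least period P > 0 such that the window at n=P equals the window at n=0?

n=0: window = (4, 0)
n=1: window = (0, 2)
n=2: window = (2, 0)
n=3: window = (0, 1)
n=4: window = (1, 0)
n=5: window = (0, 3)
n=6: window = (3, 0)
n=7: window = (0, 4)
n=8: window = (4, 0)
window at n=8 equals window at n=0 → period = 8

8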